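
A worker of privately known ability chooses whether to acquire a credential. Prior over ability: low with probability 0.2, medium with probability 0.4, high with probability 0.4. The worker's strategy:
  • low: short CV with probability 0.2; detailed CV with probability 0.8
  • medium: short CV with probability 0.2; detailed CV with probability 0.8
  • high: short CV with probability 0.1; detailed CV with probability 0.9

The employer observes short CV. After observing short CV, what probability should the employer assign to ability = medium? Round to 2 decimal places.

P(short CV) = 0.2·0.2 + 0.4·0.2 + 0.4·0.1 = 0.16
P(medium | short CV) = (0.4·0.2) / 0.16 = 0.08 / 0.16 = 0.5

0.50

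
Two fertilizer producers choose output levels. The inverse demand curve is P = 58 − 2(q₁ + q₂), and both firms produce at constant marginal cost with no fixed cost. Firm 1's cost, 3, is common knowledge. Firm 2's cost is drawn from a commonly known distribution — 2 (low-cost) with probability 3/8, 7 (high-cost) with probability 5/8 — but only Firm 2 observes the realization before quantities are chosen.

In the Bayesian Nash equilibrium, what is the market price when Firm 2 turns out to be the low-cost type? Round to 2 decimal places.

Type-c best response for Firm 2: q₂(c) = (58 − c)/4 − q₁/2.
Firm 1 maximizes expected profit; its first-order condition is 58 − 4q₁ − 2E[q₂] − 3 = 0.
Substituting E[q₂] and solving: E[c₂] = 5.125, so q₁ = (58 − 2·3 + 5.125)/6 = 9.52083.
q₂(low-cost) = 9.23958, so P = 58 − 2·(9.52083 + 9.23958) = 20.4792.

20.48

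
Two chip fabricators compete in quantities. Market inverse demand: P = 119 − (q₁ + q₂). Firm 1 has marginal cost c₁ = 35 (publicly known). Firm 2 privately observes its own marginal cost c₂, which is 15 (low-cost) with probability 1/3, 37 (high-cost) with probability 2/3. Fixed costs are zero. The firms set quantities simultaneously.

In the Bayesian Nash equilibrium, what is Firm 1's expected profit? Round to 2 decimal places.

Type-c best response for Firm 2: q₂(c) = (119 − c)/2 − q₁/2.
Firm 1 maximizes expected profit; its first-order condition is 119 − 2q₁ − E[q₂] − 35 = 0.
Substituting E[q₂] and solving: E[c₂] = 29.6667, so q₁ = (119 − 2·35 + 29.6667)/3 = 26.2222.
E[P] = 119 − (q₁ + E[q₂]) = 61.2222; Firm 1's expected profit = (E[P] − 35)·q₁ = (61.2222 − 35)·26.2222 = 687.605.

687.60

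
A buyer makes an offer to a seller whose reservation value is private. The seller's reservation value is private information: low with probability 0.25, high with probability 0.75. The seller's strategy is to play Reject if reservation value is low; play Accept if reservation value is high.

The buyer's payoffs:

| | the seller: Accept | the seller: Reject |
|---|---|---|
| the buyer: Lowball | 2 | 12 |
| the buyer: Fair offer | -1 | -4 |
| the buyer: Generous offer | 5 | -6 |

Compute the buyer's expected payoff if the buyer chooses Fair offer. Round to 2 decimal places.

E[Fair offer] = 0.25·(-4) + 0.75·(-1) = (-1) + (-0.75) = -1.75

-1.75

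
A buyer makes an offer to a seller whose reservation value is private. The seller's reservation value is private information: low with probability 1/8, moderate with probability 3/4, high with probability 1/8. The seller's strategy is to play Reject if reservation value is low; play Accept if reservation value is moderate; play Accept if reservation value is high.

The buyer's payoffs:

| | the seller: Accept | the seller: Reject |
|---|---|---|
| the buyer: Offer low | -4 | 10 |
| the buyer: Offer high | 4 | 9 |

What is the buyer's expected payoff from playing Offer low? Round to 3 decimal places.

E[Offer low] = 1/8·10 + 3/4·(-4) + 1/8·(-4) = 5/4 + (-3) + (-1/2) = -9/4

-2.250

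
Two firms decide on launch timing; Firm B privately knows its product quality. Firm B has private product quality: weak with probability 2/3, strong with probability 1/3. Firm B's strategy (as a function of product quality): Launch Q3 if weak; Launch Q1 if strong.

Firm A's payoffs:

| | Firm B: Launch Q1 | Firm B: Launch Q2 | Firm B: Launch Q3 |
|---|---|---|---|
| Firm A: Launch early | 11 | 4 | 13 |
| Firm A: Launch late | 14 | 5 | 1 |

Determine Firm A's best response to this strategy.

Compute Firm A's expected payoff for each action, taking the expectation over Firm B's type.
E[Launch early] = 2/3·(13) + 1/3·(11) = 37/3
E[Launch late] = 2/3·(1) + 1/3·(14) = 16/3
Best response: Launch early (37/3 is the largest).

Launch early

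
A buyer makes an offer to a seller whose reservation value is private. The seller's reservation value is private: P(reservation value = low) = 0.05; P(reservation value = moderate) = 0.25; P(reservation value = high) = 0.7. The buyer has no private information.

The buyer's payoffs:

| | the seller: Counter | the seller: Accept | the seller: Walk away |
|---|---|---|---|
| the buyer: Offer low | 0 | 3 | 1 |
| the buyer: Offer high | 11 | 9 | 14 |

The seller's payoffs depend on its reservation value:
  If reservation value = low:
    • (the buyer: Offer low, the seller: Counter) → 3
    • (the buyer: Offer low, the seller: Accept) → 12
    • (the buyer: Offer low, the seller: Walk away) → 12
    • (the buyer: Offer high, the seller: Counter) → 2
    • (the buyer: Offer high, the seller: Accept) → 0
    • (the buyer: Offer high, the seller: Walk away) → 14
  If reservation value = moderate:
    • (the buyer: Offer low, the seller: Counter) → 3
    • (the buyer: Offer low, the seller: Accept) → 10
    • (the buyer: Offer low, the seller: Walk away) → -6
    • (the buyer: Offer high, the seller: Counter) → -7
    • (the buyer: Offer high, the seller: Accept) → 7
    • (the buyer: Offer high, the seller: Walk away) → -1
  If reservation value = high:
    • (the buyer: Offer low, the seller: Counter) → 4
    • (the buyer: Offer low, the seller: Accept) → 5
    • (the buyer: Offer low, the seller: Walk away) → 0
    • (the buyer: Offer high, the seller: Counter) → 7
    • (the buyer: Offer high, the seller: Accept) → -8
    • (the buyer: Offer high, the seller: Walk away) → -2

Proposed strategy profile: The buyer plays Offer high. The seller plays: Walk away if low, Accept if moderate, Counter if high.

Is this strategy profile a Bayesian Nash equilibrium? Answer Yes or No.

Yes

A profile is a BNE iff every type of every player is best-responding given beliefs about the other side.
The buyer plays Offer high: E[Offer high] = 0.05·(14) + 0.25·(9) + 0.7·(11) = 10.65; E[Offer low] = 0.8. Best-responding. ✓
The seller (reservation value low), facing Offer high: Counter gives 2, Accept gives 0, Walk away gives 14. Proposed Walk away is best. ✓
The seller (reservation value moderate), facing Offer high: Counter gives -7, Accept gives 7, Walk away gives -1. Proposed Accept is best. ✓
The seller (reservation value high), facing Offer high: Counter gives 7, Accept gives -8, Walk away gives -2. Proposed Counter is best. ✓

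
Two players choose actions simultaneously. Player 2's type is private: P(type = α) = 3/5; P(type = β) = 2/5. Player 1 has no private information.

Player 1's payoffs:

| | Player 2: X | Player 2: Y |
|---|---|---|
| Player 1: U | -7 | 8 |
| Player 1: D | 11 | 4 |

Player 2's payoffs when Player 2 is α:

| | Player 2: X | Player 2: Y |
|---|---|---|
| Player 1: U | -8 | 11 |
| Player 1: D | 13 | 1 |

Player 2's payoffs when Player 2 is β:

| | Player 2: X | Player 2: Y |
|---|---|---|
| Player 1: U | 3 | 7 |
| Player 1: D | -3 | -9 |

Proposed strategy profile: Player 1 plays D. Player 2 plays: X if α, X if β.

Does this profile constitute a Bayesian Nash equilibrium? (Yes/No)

Player 1 plays D: E[D] = 3/5·(11) + 2/5·(11) = 11; E[U] = -7. Best-responding. ✓
Player 2 (type α), facing D: X gives 13, Y gives 1. Proposed X is best. ✓
Player 2 (type β), facing D: X gives -3, Y gives -9. Proposed X is best. ✓

Yes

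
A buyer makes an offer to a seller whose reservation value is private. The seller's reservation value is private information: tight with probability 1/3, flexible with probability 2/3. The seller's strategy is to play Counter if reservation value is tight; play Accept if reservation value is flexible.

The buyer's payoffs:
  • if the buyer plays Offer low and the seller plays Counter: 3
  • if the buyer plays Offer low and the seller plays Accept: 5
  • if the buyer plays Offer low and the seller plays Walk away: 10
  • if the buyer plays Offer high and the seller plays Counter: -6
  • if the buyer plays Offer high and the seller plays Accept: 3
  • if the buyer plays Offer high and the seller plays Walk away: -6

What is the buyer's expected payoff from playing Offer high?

0

Take the expectation over the seller's reservation value, weighting each type's action by its prior probability.
E[Offer high] = 1/3·(-6) + 2/3·3 = (-2) + 2 = 0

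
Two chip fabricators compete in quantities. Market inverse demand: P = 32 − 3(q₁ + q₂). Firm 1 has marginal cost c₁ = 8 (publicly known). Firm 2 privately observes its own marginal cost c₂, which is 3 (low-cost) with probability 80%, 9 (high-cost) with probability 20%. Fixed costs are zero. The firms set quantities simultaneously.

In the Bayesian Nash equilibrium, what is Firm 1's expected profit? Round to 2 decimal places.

15.11

Firm 2 with cost c maximizes (32 − 3(q₁+q₂) − c)·q₂, giving q₂(c) = (32 − c − 3q₁)/6.
E[c₂] = 0.8·3 + 0.2·9 = 4.2
Firm 1's FOC against E[q₂] yields q₁ = (32 − 2·8 + E[c₂])/9 = (32 − 16 + 4.2)/9 = 2.24444.
E[P] = 32 − 3·(q₁ + E[q₂]) = 14.7333; Firm 1's expected profit = (E[P] − 8)·q₁ = (14.7333 − 8)·2.24444 = 15.1126.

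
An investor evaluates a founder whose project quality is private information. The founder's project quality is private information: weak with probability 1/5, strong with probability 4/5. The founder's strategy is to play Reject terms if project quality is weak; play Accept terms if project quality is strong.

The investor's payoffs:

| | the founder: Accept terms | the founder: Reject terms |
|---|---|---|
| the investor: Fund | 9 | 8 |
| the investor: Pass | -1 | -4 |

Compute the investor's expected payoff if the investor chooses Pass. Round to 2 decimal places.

-1.60

E[Pass] = 1/5·(-4) + 4/5·(-1) = (-4/5) + (-4/5) = -8/5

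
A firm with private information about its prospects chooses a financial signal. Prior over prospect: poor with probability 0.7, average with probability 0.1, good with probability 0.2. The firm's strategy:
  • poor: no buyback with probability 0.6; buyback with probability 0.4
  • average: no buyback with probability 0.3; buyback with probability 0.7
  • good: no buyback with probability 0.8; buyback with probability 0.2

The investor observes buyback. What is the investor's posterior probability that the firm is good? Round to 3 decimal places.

P(buyback) = 0.7·0.4 + 0.1·0.7 + 0.2·0.2 = 0.39
P(good | buyback) = (0.2·0.2) / 0.39 = 0.04 / 0.39 = 0.102564

0.103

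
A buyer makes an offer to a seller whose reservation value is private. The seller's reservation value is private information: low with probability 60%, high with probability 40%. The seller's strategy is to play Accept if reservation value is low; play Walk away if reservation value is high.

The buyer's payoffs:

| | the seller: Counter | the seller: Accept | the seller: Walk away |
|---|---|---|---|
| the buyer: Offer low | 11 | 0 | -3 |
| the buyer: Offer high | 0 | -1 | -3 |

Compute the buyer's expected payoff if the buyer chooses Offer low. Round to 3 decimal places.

-1.200

Take the expectation over the seller's reservation value, weighting each type's action by its prior probability.
E[Offer low] = 0.6·0 + 0.4·(-3) = 0 + (-1.2) = -1.2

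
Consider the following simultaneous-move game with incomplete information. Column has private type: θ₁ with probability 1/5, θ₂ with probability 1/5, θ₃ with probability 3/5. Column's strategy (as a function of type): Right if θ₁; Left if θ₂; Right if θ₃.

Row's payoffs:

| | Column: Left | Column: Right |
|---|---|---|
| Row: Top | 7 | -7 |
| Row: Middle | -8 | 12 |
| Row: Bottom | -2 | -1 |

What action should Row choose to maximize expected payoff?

Compute Row's expected payoff for each action, taking the expectation over Column's type.
E[Top] = 1/5·(-7) + 1/5·(7) + 3/5·(-7) = -21/5
E[Middle] = 1/5·(12) + 1/5·(-8) + 3/5·(12) = 8
E[Bottom] = 1/5·(-1) + 1/5·(-2) + 3/5·(-1) = -6/5
Best response: Middle (8 is the largest).

Middle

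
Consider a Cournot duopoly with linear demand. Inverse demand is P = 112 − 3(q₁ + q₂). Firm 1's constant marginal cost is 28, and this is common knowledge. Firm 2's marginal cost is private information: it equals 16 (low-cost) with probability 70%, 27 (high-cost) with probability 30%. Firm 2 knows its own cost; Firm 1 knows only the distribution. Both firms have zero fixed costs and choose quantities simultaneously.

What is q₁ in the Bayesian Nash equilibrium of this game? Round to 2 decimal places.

8.37

Type-c best response for Firm 2: q₂(c) = (112 − c)/6 − q₁/2.
Firm 1 maximizes expected profit; its first-order condition is 112 − 6q₁ − 3E[q₂] − 28 = 0.
Substituting E[q₂] and solving: E[c₂] = 19.3, so q₁ = (112 − 2·28 + 19.3)/9 = 8.36667.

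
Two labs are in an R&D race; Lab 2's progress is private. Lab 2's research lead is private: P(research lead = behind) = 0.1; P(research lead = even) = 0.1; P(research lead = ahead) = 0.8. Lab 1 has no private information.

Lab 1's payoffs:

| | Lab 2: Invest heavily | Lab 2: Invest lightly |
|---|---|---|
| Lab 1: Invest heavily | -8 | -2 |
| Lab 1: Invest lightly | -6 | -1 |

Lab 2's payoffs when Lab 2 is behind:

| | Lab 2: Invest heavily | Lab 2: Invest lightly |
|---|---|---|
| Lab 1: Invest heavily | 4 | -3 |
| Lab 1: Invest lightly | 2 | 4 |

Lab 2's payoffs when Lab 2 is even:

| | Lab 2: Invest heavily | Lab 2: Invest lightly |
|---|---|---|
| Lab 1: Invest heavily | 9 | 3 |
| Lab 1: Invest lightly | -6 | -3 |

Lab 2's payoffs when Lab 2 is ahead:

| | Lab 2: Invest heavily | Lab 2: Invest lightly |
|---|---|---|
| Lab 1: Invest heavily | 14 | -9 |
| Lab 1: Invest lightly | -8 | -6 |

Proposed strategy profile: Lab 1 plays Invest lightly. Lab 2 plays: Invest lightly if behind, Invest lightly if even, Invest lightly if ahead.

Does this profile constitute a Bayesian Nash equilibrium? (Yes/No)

Lab 1 plays Invest lightly: E[Invest lightly] = 0.1·(-1) + 0.1·(-1) + 0.8·(-1) = -1; E[Invest heavily] = -2. Best-responding. ✓
Lab 2 (research lead behind), facing Invest lightly: Invest heavily gives 2, Invest lightly gives 4. Proposed Invest lightly is best. ✓
Lab 2 (research lead even), facing Invest lightly: Invest heavily gives -6, Invest lightly gives -3. Proposed Invest lightly is best. ✓
Lab 2 (research lead ahead), facing Invest lightly: Invest heavily gives -8, Invest lightly gives -6. Proposed Invest lightly is best. ✓

Yes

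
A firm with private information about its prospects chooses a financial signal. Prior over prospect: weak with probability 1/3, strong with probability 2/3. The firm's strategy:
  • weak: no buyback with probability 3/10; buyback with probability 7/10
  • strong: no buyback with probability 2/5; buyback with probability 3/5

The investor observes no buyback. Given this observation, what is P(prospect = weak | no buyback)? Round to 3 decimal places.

0.273

P(no buyback) = (1/3)·(3/10) + (2/3)·(2/5) = 11/30
P(weak | no buyback) = ((1/3)·(3/10)) / (11/30) = (1/10) / (11/30) = 3/11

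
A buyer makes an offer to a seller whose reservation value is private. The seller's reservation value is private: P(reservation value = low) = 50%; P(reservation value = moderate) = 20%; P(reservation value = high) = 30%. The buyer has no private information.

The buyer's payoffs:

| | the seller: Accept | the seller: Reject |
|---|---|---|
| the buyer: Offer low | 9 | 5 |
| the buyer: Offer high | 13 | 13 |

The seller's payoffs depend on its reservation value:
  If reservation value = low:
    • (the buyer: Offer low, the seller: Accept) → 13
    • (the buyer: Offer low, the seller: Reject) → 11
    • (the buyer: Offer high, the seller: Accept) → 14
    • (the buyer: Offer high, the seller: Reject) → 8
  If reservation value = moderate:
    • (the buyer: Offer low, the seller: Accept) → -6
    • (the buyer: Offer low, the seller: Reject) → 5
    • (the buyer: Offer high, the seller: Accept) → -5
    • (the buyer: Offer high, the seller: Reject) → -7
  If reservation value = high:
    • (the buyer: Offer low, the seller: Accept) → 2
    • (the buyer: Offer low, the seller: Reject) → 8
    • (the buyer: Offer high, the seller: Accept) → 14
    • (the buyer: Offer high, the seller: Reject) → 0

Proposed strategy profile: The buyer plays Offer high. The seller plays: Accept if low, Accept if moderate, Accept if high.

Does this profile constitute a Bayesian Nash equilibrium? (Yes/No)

The buyer plays Offer high: E[Offer high] = 0.5·(13) + 0.2·(13) + 0.3·(13) = 13; E[Offer low] = 9. Best-responding. ✓
The seller (reservation value low), facing Offer high: Accept gives 14, Reject gives 8. Proposed Accept is best. ✓
The seller (reservation value moderate), facing Offer high: Accept gives -5, Reject gives -7. Proposed Accept is best. ✓
The seller (reservation value high), facing Offer high: Accept gives 14, Reject gives 0. Proposed Accept is best. ✓

Yes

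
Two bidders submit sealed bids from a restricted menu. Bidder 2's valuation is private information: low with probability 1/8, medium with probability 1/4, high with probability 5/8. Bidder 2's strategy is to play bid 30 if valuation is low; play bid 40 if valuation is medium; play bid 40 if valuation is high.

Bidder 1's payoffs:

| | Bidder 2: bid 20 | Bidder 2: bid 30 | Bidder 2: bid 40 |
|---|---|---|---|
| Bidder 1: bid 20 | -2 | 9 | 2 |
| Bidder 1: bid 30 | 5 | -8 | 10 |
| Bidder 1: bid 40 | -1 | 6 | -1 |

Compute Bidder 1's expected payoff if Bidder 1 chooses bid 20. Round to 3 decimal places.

2.875

E[bid 20] = 1/8·9 + 1/4·2 + 5/8·2 = 9/8 + 1/2 + 5/4 = 23/8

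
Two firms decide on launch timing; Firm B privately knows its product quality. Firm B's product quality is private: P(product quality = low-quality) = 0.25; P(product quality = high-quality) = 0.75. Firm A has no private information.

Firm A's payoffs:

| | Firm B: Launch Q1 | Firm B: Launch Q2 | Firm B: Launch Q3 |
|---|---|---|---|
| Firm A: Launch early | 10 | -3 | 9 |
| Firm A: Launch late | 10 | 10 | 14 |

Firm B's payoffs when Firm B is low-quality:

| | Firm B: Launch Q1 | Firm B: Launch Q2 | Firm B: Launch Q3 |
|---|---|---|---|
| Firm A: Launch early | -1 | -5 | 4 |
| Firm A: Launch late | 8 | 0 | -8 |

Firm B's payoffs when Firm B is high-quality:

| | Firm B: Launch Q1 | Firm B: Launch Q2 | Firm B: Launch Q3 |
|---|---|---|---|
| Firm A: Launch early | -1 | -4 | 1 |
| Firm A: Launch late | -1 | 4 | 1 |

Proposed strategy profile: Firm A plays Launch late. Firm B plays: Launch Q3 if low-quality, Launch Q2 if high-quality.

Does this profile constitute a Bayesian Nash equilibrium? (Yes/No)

No

A profile is a BNE iff every type of every player is best-responding given beliefs about the other side.
Firm A plays Launch late: E[Launch late] = 0.25·(14) + 0.75·(10) = 11; E[Launch early] = 0. Best-responding. ✓
Firm B (product quality low-quality), facing Launch late: Launch Q1 gives 8, Launch Q2 gives 0, Launch Q3 gives -8. Proposed Launch Q3 is not best — profitable deviation exists. ✗
Firm B (product quality high-quality), facing Launch late: Launch Q1 gives -1, Launch Q2 gives 4, Launch Q3 gives 1. Proposed Launch Q2 is best. ✓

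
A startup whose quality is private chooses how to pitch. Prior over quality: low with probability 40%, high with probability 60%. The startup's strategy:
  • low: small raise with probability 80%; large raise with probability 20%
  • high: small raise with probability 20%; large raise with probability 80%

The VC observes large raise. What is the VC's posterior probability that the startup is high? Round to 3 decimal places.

P(large raise) = 0.4·0.2 + 0.6·0.8 = 0.56
P(high | large raise) = (0.6·0.8) / 0.56 = 0.48 / 0.56 = 0.857143

0.857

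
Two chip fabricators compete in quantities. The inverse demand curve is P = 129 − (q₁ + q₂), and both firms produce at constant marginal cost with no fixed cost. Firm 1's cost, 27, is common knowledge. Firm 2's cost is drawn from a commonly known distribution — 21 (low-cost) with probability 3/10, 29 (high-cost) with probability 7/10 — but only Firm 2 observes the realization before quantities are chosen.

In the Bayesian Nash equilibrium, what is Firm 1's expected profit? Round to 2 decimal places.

1146.95

Type-c best response for Firm 2: q₂(c) = (129 − c)/2 − q₁/2.
Firm 1 maximizes expected profit; its first-order condition is 129 − 2q₁ − E[q₂] − 27 = 0.
Substituting E[q₂] and solving: E[c₂] = 26.6, so q₁ = (129 − 2·27 + 26.6)/3 = 33.8667.
E[P] = 129 − (q₁ + E[q₂]) = 60.8667; Firm 1's expected profit = (E[P] − 27)·q₁ = (60.8667 − 27)·33.8667 = 1146.95.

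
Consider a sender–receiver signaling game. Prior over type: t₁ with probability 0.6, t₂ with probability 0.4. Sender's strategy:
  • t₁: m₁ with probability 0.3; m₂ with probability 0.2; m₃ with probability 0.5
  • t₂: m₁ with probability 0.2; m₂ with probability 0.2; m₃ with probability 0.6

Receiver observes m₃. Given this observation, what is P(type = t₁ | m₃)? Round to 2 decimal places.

0.56

Apply Bayes' rule using the sender's strategy as the likelihood.
P(m₃) = 0.6·0.5 + 0.4·0.6 = 0.54
P(t₁ | m₃) = (0.6·0.5) / 0.54 = 0.3 / 0.54 = 0.555556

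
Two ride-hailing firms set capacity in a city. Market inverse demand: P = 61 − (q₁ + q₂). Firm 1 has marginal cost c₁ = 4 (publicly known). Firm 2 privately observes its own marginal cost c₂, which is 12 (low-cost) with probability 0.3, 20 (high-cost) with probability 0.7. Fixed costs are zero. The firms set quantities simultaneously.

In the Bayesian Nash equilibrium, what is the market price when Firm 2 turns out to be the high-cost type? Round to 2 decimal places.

28.73

Firm 2 with cost c maximizes (61 − (q₁+q₂) − c)·q₂, giving q₂(c) = (61 − c − q₁)/2.
E[c₂] = 0.3·12 + 0.7·20 = 17.6
Firm 1's FOC against E[q₂] yields q₁ = (61 − 2·4 + E[c₂])/3 = (61 − 8 + 17.6)/3 = 23.5333.
q₂(high-cost) = 8.73333, so P = 61 − (23.5333 + 8.73333) = 28.7333.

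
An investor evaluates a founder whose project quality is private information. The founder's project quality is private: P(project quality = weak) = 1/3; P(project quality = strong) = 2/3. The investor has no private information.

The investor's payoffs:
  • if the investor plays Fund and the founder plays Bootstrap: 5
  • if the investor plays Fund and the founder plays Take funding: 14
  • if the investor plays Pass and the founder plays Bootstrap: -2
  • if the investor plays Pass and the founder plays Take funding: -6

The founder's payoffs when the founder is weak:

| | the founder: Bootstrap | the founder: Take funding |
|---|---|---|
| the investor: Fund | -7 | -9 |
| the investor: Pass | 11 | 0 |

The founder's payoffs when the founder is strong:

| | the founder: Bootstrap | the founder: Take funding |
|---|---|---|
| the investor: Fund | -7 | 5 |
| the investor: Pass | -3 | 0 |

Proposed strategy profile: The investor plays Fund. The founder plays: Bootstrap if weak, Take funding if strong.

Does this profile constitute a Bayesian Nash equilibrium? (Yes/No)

A profile is a BNE iff every type of every player is best-responding given beliefs about the other side.
The investor plays Fund: E[Fund] = 1/3·(5) + 2/3·(14) = 11; E[Pass] = -14/3. Best-responding. ✓
The founder (project quality weak), facing Fund: Bootstrap gives -7, Take funding gives -9. Proposed Bootstrap is best. ✓
The founder (project quality strong), facing Fund: Bootstrap gives -7, Take funding gives 5. Proposed Take funding is best. ✓

Yes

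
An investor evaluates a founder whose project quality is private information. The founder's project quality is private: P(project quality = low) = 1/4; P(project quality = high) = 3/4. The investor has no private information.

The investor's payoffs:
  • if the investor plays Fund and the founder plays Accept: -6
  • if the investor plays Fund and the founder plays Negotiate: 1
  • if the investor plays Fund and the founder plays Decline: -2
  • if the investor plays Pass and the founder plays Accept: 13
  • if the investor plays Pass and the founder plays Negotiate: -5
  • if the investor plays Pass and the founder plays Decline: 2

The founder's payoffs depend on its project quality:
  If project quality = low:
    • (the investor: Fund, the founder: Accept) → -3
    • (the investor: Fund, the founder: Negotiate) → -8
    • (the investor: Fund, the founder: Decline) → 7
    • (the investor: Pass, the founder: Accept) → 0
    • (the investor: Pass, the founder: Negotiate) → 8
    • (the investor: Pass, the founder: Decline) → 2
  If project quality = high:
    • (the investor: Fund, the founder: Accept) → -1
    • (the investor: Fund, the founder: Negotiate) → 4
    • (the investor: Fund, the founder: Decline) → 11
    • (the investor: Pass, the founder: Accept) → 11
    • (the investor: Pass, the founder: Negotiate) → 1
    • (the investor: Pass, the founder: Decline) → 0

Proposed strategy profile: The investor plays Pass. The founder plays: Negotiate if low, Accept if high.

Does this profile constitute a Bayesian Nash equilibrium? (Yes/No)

A profile is a BNE iff every type of every player is best-responding given beliefs about the other side.
The investor plays Pass: E[Pass] = 1/4·(-5) + 3/4·(13) = 17/2; E[Fund] = -17/4. Best-responding. ✓
The founder (project quality low), facing Pass: Accept gives 0, Negotiate gives 8, Decline gives 2. Proposed Negotiate is best. ✓
The founder (project quality high), facing Pass: Accept gives 11, Negotiate gives 1, Decline gives 0. Proposed Accept is best. ✓

Yes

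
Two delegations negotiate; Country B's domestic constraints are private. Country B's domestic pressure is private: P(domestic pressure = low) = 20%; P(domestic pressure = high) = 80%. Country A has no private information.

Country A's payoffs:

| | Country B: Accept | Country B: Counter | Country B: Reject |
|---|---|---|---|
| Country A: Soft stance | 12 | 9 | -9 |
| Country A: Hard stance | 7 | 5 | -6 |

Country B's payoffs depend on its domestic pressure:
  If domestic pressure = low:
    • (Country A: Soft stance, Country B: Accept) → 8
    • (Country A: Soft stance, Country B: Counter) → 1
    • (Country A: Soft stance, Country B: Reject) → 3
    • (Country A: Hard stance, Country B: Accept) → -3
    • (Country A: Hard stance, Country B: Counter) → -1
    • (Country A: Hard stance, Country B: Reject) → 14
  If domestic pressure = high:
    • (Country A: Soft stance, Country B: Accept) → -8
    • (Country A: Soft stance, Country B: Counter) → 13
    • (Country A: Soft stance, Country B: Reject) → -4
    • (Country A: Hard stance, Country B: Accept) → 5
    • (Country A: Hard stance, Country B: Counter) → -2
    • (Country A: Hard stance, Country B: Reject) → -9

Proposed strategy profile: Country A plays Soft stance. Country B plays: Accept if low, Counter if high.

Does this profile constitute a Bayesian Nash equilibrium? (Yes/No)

Yes

Country A plays Soft stance: E[Soft stance] = 0.2·(12) + 0.8·(9) = 9.6; E[Hard stance] = 5.4. Best-responding. ✓
Country B (domestic pressure low), facing Soft stance: Accept gives 8, Counter gives 1, Reject gives 3. Proposed Accept is best. ✓
Country B (domestic pressure high), facing Soft stance: Accept gives -8, Counter gives 13, Reject gives -4. Proposed Counter is best. ✓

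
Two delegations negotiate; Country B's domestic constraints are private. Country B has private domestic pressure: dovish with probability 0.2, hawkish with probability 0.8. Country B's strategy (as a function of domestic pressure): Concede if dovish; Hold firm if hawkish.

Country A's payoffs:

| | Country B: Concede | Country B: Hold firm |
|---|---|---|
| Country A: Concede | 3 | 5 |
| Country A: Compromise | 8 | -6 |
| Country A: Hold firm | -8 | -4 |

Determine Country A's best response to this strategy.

E[Concede] = 0.2·(3) + 0.8·(5) = 4.6
E[Compromise] = 0.2·(8) + 0.8·(-6) = -3.2
E[Hold firm] = 0.2·(-8) + 0.8·(-4) = -4.8
Best response: Concede (4.6 is the largest).

Concede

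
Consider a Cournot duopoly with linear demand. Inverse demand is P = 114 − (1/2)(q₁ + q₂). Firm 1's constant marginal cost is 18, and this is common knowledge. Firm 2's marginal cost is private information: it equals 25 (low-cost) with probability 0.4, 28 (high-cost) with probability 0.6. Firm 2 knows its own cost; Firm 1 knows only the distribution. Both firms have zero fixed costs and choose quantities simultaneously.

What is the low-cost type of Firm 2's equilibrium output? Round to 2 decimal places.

Firm 2 with cost c maximizes (114 − (1/2)(q₁+q₂) − c)·q₂, giving q₂(c) = (114 − c − (1/2)q₁).
E[c₂] = 0.4·25 + 0.6·28 = 26.8
Firm 1's FOC against E[q₂] yields q₁ = (114 − 2·18 + E[c₂])/(3/2) = (114 − 36 + 26.8)/(3/2) = 69.8667.
q₂(low-cost) = (114 − 25 − (1/2)·69.8667) = 54.0667.

54.07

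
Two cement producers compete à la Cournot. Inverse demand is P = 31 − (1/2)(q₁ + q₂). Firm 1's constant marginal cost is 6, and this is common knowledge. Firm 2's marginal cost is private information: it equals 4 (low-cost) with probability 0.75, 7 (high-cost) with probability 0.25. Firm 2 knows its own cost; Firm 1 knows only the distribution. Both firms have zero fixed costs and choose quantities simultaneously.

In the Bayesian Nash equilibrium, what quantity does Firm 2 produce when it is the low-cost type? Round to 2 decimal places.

19.08

Firm 2 with cost c maximizes (31 − (1/2)(q₁+q₂) − c)·q₂, giving q₂(c) = (31 − c − (1/2)q₁).
E[c₂] = 0.75·4 + 0.25·7 = 4.75
Firm 1's FOC against E[q₂] yields q₁ = (31 − 2·6 + E[c₂])/(3/2) = (31 − 12 + 4.75)/(3/2) = 15.8333.
q₂(low-cost) = (31 − 4 − (1/2)·15.8333) = 19.0833.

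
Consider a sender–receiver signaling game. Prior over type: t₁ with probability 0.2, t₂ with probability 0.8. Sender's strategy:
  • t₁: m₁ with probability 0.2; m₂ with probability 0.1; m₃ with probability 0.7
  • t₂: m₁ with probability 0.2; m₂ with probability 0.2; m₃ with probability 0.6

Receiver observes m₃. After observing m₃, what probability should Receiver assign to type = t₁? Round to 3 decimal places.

0.226

P(m₃) = 0.2·0.7 + 0.8·0.6 = 0.62
P(t₁ | m₃) = (0.2·0.7) / 0.62 = 0.14 / 0.62 = 0.225806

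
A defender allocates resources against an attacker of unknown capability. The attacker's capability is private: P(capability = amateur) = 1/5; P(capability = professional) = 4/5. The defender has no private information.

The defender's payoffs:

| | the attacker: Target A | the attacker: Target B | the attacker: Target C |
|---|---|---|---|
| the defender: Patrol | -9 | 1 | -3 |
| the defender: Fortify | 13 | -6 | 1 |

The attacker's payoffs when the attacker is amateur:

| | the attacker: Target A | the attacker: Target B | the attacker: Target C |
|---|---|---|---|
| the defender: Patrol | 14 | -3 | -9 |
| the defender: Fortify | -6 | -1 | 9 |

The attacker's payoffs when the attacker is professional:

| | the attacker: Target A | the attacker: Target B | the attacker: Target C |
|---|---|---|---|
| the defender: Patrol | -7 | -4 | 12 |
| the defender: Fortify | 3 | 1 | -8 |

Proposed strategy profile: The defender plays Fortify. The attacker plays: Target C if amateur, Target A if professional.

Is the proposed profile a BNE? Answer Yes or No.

A profile is a BNE iff every type of every player is best-responding given beliefs about the other side.
The defender plays Fortify: E[Fortify] = 1/5·(1) + 4/5·(13) = 53/5; E[Patrol] = -39/5. Best-responding. ✓
The attacker (capability amateur), facing Fortify: Target A gives -6, Target B gives -1, Target C gives 9. Proposed Target C is best. ✓
The attacker (capability professional), facing Fortify: Target A gives 3, Target B gives 1, Target C gives -8. Proposed Target A is best. ✓

Yes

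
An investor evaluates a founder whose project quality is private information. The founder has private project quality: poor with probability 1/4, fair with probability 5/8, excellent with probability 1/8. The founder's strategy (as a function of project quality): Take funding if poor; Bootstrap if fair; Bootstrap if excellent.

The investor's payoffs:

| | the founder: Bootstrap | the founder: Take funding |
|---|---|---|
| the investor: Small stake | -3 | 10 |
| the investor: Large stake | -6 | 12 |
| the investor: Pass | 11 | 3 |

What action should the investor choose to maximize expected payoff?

Pass

E[Small stake] = 1/4·(10) + 5/8·(-3) + 1/8·(-3) = 1/4
E[Large stake] = 1/4·(12) + 5/8·(-6) + 1/8·(-6) = -3/2
E[Pass] = 1/4·(3) + 5/8·(11) + 1/8·(11) = 9
Best response: Pass (9 is the largest).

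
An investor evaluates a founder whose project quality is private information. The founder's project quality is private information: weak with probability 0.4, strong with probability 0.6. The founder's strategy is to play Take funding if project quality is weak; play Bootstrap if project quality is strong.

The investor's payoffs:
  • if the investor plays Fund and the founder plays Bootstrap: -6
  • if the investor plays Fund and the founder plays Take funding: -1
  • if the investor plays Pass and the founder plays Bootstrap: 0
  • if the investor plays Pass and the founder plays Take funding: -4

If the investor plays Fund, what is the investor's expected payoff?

Take the expectation over the founder's project quality, weighting each type's action by its prior probability.
E[Fund] = 0.4·(-1) + 0.6·(-6) = (-0.4) + (-3.6) = -4

-4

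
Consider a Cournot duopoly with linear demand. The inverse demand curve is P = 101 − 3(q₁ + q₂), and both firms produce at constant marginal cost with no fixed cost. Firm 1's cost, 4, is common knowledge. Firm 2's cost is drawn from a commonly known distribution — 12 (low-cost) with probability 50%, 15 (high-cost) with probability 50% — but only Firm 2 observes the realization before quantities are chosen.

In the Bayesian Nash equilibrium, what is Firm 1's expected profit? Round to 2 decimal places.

Firm 2 with cost c maximizes (101 − 3(q₁+q₂) − c)·q₂, giving q₂(c) = (101 − c − 3q₁)/6.
E[c₂] = 0.5·12 + 0.5·15 = 13.5
Firm 1's FOC against E[q₂] yields q₁ = (101 − 2·4 + E[c₂])/9 = (101 − 8 + 13.5)/9 = 11.8333.
E[P] = 101 − 3·(q₁ + E[q₂]) = 39.5; Firm 1's expected profit = (E[P] − 4)·q₁ = (39.5 − 4)·11.8333 = 420.083.

420.08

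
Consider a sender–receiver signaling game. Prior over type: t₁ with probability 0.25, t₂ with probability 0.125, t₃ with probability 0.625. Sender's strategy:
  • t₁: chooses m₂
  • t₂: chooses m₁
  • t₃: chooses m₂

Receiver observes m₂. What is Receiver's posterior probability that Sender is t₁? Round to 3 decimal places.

P(m₂) = 0.25·1 + 0.125·0 + 0.625·1 = 0.875
P(t₁ | m₂) = (0.25·1) / 0.875 = 0.25 / 0.875 = 0.285714

0.286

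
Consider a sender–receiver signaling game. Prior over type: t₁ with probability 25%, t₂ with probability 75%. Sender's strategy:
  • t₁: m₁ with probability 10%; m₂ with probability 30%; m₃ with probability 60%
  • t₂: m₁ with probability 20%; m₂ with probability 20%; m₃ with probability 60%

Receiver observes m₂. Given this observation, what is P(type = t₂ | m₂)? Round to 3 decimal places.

P(m₂) = 0.25·0.3 + 0.75·0.2 = 0.225
P(t₂ | m₂) = (0.75·0.2) / 0.225 = 0.15 / 0.225 = 0.666667

0.667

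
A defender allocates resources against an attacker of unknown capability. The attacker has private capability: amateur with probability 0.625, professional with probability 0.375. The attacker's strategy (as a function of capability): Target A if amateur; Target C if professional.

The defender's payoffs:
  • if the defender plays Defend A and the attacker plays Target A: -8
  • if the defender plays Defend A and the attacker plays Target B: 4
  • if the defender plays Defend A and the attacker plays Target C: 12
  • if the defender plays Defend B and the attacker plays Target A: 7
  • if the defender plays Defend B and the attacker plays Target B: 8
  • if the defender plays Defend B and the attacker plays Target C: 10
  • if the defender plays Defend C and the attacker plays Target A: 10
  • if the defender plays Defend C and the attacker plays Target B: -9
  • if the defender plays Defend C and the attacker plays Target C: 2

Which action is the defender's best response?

Defend B

E[Defend A] = 0.625·(-8) + 0.375·(12) = -0.5
E[Defend B] = 0.625·(7) + 0.375·(10) = 8.125
E[Defend C] = 0.625·(10) + 0.375·(2) = 7
Best response: Defend B (8.125 is the largest).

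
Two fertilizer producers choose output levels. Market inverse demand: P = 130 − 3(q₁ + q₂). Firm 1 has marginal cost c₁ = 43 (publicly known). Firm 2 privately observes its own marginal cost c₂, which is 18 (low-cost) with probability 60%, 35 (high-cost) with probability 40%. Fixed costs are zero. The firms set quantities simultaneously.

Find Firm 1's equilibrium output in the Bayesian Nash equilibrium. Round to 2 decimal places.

Type-c best response for Firm 2: q₂(c) = (130 − c)/6 − q₁/2.
Firm 1 maximizes expected profit; its first-order condition is 130 − 6q₁ − 3E[q₂] − 43 = 0.
Substituting E[q₂] and solving: E[c₂] = 24.8, so q₁ = (130 − 2·43 + 24.8)/9 = 7.64444.

7.64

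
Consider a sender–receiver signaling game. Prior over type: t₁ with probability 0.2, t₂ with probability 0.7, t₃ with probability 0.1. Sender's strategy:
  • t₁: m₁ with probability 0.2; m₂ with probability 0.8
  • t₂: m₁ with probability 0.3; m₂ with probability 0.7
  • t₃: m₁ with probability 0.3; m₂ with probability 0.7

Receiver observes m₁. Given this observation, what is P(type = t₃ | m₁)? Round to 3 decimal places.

0.107

P(m₁) = 0.2·0.2 + 0.7·0.3 + 0.1·0.3 = 0.28
P(t₃ | m₁) = (0.1·0.3) / 0.28 = 0.03 / 0.28 = 0.107143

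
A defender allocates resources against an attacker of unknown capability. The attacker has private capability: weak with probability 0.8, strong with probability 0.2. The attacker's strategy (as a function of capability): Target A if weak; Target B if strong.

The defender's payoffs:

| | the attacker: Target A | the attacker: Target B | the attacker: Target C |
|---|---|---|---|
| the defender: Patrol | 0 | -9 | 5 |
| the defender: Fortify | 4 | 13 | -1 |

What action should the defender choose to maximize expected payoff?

Compute the defender's expected payoff for each action, taking the expectation over the attacker's type.
E[Patrol] = 0.8·(0) + 0.2·(-9) = -1.8
E[Fortify] = 0.8·(4) + 0.2·(13) = 5.8
Best response: Fortify (5.8 is the largest).

Fortify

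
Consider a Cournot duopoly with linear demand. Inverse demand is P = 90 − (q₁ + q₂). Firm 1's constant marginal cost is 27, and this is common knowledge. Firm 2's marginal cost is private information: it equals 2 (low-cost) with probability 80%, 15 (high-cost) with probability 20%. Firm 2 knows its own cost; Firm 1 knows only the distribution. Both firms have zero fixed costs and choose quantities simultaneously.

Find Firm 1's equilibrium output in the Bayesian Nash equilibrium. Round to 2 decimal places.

13.53

Type-c best response for Firm 2: q₂(c) = (90 − c)/2 − q₁/2.
Firm 1 maximizes expected profit; its first-order condition is 90 − 2q₁ − E[q₂] − 27 = 0.
Substituting E[q₂] and solving: E[c₂] = 4.6, so q₁ = (90 − 2·27 + 4.6)/3 = 13.5333.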